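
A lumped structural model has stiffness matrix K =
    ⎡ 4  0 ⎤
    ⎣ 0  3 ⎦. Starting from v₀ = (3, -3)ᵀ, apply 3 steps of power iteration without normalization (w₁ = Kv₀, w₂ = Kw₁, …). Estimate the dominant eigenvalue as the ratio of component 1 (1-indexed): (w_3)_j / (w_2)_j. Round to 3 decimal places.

λ ≈ 4.000

w1 = Kv₀ = (12, -9)
w2 = Kw1 = (48, -27)
w3 = Kw2 = (192, -81)
Ratio at component: 192 / 48 = 4.000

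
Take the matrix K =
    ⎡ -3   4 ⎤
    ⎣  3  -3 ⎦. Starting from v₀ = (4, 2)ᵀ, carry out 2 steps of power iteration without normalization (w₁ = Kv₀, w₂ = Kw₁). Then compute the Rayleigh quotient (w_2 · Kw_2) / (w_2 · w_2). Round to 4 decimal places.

λ ≈ -6.4426

w1 = Kv₀ = (-4, 6)
w2 = Kw1 = (36, -30)
Kw2 = (-228, 198)
w2·Kw2 = 36·(-228) + (-30)·198 = -14148; w2·w2 = 36·36 + (-30)·(-30) = 2196
λ ≈ -14148/2196 = -6.4426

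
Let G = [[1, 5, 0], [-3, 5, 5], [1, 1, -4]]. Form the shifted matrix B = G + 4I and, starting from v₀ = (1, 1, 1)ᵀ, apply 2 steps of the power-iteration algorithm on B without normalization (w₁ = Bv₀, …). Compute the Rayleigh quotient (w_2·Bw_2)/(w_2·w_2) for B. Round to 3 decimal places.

B = G + 4I has rows (5, 5, 0); (-3, 9, 5); (1, 1, 0)
w1 = Bv₀ = (5·1 + 5·1 + 0·1; (-3)·1 + 9·1 + 5·1; 1·1 + 1·1 + 0·1) = (10, 11, 2)
w2 = Bw1 = (5·10 + 5·11 + 0·2; (-3)·10 + 9·11 + 5·2; 1·10 + 1·11 + 0·2) = (105, 79, 21)
Bw2 = (920, 501, 184)
w2·Bw2 = 140043; w2·w2 = 17707; μ ≈ 140043/17707 = 7.909

7.909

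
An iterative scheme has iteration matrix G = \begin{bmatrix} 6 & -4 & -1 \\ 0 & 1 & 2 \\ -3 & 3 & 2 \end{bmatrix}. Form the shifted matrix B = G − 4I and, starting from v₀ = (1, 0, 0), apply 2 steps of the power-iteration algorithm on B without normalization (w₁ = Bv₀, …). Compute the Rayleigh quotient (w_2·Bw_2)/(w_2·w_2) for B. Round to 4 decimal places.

B = G − 4I has rows (2, -4, -1); (0, -3, 2); (-3, 3, -2)
w1 = Bv₀ = (2·1 + (-4)·0 + (-1)·0; 0·1 + (-3)·0 + 2·0; (-3)·1 + 3·0 + (-2)·0) = (2, 0, -3)
w2 = Bw1 = (2·2 + (-4)·0 + (-1)·(-3); 0·2 + (-3)·0 + 2·(-3); (-3)·2 + 3·0 + (-2)·(-3)) = (7, -6, 0)
Bw2 = (38, 18, -39)
w2·Bw2 = 158; w2·w2 = 85; μ ≈ 158/85 = 1.8588

1.8588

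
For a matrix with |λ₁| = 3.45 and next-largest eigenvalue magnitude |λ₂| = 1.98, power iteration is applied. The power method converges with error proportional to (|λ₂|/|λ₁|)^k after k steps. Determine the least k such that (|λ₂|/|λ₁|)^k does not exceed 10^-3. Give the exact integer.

13

|λ₂/λ₁| = 1.98/3.45 = 0.57391
Need k ≥ ln(10^-3) / ln(0.57391) = -6.9078 / -0.5553 ≈ 12.440
Smallest integer k satisfying the bound: 13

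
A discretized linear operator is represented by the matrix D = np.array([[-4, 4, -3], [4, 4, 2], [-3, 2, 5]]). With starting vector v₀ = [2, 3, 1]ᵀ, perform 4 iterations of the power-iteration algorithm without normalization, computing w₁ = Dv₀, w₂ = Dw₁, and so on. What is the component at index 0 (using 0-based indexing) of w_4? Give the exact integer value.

w1 = Dv₀ = ((-4)·2 + 4·3 + (-3)·1; 4·2 + 4·3 + 2·1; (-3)·2 + 2·3 + 5·1) = (1, 22, 5)
w2 = Dw1 = ((-4)·1 + 4·22 + (-3)·5; 4·1 + 4·22 + 2·5; (-3)·1 + 2·22 + 5·5) = (69, 102, 66)
w3 = Dw2 = (-66, 816, 327)
w4 = Dw3 = (2547, 3654, 3465)
The requested component of w4 is 2547.

2547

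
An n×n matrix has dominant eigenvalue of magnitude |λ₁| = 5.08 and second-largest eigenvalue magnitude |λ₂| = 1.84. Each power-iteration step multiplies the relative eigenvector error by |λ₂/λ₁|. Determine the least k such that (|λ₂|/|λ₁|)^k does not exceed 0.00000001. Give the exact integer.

19

|λ₂/λ₁| = 1.84/5.08 = 0.36220
Need k ≥ ln(0.00000001) / ln(0.36220) = -18.4207 / -1.0155 ≈ 18.139
Smallest integer k satisfying the bound: 19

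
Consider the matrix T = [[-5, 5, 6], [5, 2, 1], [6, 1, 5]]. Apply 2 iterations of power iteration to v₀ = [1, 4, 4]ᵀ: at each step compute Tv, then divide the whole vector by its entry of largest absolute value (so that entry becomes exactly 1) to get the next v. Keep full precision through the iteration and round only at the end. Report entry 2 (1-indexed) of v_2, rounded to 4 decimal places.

Tv0 = (39.00000, 17.00000, 30.00000); divide by 39.00000 → v1 = (1.00000, 0.43590, 0.76923)
Tv1 = (1.79487, 6.64103, 10.28205); divide by 10.28205 → v2 = (0.17456, 0.64589, 1.00000)
Requested entry of v2: 259/401 = 0.6459

0.6459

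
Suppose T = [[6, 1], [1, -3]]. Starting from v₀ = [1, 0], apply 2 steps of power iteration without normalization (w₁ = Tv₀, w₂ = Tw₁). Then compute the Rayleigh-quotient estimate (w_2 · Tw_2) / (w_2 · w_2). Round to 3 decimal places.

w1 = Tv₀ = (6, 1)
w2 = Tw1 = (37, 3)
Tw2 = (225, 28)
w2·Tw2 = 37·225 + 3·28 = 8409; w2·w2 = 37·37 + 3·3 = 1378
λ ≈ 8409/1378 = 6.102

6.102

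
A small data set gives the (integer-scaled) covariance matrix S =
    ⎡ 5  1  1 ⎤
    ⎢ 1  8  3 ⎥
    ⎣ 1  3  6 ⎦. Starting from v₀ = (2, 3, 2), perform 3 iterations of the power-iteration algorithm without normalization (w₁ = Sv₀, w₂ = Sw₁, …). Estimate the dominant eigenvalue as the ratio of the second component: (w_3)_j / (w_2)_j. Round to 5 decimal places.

w1 = Sv₀ = (5·2 + 1·3 + 1·2; 1·2 + 8·3 + 3·2; 1·2 + 3·3 + 6·2) = (15, 32, 23)
w2 = Sw1 = (5·15 + 1·32 + 1·23; 1·15 + 8·32 + 3·23; 1·15 + 3·32 + 6·23) = (130, 340, 249)
w3 = Sw2 = (1239, 3597, 2644)
Ratio at component: 3597 / 340 = 10.57941

10.57941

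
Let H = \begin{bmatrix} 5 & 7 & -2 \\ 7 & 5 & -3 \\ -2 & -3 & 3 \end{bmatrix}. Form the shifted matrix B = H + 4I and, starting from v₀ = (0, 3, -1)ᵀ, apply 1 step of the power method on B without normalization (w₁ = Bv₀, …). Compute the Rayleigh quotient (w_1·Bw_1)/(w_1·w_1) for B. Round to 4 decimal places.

μ ≈ 17.0119

B = H + 4I has rows (9, 7, -2); (7, 9, -3); (-2, -3, 7)
w1 = Bv₀ = (23, 30, -16)
Bw1 = (449, 479, -248)
w1·Bw1 = 28665; w1·w1 = 1685; μ ≈ 28665/1685 = 17.0119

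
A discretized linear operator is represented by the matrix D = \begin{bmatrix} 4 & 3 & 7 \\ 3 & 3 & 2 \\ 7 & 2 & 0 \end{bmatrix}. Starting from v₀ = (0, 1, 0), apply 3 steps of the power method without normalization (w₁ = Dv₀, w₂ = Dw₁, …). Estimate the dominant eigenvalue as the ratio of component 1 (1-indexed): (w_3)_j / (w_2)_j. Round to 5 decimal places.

11.28571

w1 = Dv₀ = (4·0 + 3·1 + 7·0; 3·0 + 3·1 + 2·0; 7·0 + 2·1 + 0·0) = (3, 3, 2)
w2 = Dw1 = (4·3 + 3·3 + 7·2; 3·3 + 3·3 + 2·2; 7·3 + 2·3 + 0·2) = (35, 22, 27)
w3 = Dw2 = (395, 225, 289)
Ratio at component: 395 / 35 = 11.28571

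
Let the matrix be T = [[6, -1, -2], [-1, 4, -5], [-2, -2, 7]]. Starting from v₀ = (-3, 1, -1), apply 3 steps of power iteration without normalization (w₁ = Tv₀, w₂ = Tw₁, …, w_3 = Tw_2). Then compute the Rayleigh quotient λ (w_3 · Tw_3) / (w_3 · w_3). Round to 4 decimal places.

w1 = Tv₀ = (6·(-3) + (-1)·1 + (-2)·(-1); (-1)·(-3) + 4·1 + (-5)·(-1); (-2)·(-3) + (-2)·1 + 7·(-1)) = (-17, 12, -3)
w2 = Tw1 = (6·(-17) + (-1)·12 + (-2)·(-3); (-1)·(-17) + 4·12 + (-5)·(-3); (-2)·(-17) + (-2)·12 + 7·(-3)) = (-108, 80, -11)
w3 = Tw2 = (-706, 483, -21)
Tw3 = (-4677, 2743, 299)
w3·Tw3 = (-706)·(-4677) + 483·2743 + (-21)·299 = 4620552; w3·w3 = (-706)·(-706) + 483·483 + (-21)·(-21) = 732166
λ ≈ 4620552/732166 = 6.3108

6.3108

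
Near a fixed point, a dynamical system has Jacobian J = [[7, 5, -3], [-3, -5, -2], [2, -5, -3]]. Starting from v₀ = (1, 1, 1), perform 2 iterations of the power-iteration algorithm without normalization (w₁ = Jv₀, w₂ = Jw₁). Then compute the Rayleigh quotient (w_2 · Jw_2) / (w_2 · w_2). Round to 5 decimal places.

w1 = Jv₀ = (7·1 + 5·1 + (-3)·1; (-3)·1 + (-5)·1 + (-2)·1; 2·1 + (-5)·1 + (-3)·1) = (9, -10, -6)
w2 = Jw1 = (7·9 + 5·(-10) + (-3)·(-6); (-3)·9 + (-5)·(-10) + (-2)·(-6); 2·9 + (-5)·(-10) + (-3)·(-6)) = (31, 35, 86)
Jw2 = (134, -440, -371)
w2·Jw2 = 31·134 + 35·(-440) + 86·(-371) = -43152; w2·w2 = 31·31 + 35·35 + 86·86 = 9582
λ ≈ -43152/9582 = -4.50344

λ ≈ -4.50344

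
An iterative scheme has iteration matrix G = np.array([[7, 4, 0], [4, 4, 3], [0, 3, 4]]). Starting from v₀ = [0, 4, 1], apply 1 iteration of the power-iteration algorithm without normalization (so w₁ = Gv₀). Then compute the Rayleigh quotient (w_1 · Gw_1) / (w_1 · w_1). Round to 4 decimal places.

w1 = Gv₀ = (7·0 + 4·4 + 0·1; 4·0 + 4·4 + 3·1; 0·0 + 3·4 + 4·1) = (16, 19, 16)
Gw1 = (188, 188, 121)
w1·Gw1 = 16·188 + 19·188 + 16·121 = 8516; w1·w1 = 16·16 + 19·19 + 16·16 = 873
λ ≈ 8516/873 = 9.7549

λ ≈ 9.7549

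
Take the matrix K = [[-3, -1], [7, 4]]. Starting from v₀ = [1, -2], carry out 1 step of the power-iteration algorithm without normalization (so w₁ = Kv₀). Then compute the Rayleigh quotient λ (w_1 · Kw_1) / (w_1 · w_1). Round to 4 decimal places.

3.5000

w1 = Kv₀ = ((-3)·1 + (-1)·(-2); 7·1 + 4·(-2)) = (-1, -1)
Kw1 = (4, -11)
w1·Kw1 = (-1)·4 + (-1)·(-11) = 7; w1·w1 = (-1)·(-1) + (-1)·(-1) = 2
λ ≈ 7/2 = 3.5000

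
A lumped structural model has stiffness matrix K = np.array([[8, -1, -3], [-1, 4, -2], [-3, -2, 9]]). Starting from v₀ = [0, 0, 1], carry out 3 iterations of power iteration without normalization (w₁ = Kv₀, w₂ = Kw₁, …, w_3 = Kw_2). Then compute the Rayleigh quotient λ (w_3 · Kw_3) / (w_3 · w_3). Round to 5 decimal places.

w1 = Kv₀ = (8·0 + (-1)·0 + (-3)·1; (-1)·0 + 4·0 + (-2)·1; (-3)·0 + (-2)·0 + 9·1) = (-3, -2, 9)
w2 = Kw1 = (8·(-3) + (-1)·(-2) + (-3)·9; (-1)·(-3) + 4·(-2) + (-2)·9; (-3)·(-3) + (-2)·(-2) + 9·9) = (-49, -23, 94)
w3 = Kw2 = (-651, -231, 1039)
Kw3 = (-8094, -2351, 11766)
w3·Kw3 = (-651)·(-8094) + (-231)·(-2351) + 1039·11766 = 18037149; w3·w3 = (-651)·(-651) + (-231)·(-231) + 1039·1039 = 1556683
λ ≈ 18037149/1556683 = 11.58691

λ ≈ 11.58691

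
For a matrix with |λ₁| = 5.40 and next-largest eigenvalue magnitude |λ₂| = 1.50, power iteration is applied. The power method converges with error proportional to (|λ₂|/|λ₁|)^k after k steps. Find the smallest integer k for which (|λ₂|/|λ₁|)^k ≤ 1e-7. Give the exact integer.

13

|λ₂/λ₁| = 1.50/5.40 = 0.27778
Need k ≥ ln(1e-7) / ln(0.27778) = -16.1181 / -1.2809 ≈ 12.583
Smallest integer k satisfying the bound: 13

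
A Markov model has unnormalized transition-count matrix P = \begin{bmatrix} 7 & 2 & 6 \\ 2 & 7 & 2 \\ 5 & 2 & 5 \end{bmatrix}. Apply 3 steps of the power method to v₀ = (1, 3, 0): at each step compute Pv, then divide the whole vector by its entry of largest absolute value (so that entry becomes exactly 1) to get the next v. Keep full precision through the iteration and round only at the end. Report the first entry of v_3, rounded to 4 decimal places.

1.0000

Pv0 = (13.00000, 23.00000, 11.00000); divide by 23.00000 → v1 = (0.56522, 1.00000, 0.47826)
Pv1 = (8.82609, 9.08696, 7.21739); divide by 9.08696 → v2 = (0.97129, 1.00000, 0.79426)
Pv2 = (13.56459, 10.53110, 10.82775); divide by 13.56459 → v3 = (1.00000, 0.77637, 0.79824)
Requested entry of v3: 2835/2835 = 1.0000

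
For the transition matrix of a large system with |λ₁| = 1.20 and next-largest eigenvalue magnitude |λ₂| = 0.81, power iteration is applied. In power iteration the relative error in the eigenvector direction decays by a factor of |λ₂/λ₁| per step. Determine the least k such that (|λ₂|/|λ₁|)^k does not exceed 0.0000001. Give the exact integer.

|λ₂/λ₁| = 0.81/1.20 = 0.67500
Need k ≥ ln(0.0000001) / ln(0.67500) = -16.1181 / -0.3930 ≈ 41.009
Smallest integer k satisfying the bound: 42

42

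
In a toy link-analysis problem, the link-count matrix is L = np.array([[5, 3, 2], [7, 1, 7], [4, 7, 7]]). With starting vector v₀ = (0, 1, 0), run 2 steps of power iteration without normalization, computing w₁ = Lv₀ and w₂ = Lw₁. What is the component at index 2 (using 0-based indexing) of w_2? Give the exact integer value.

68

w1 = Lv₀ = (5·0 + 3·1 + 2·0; 7·0 + 1·1 + 7·0; 4·0 + 7·1 + 7·0) = (3, 1, 7)
w2 = Lw1 = (5·3 + 3·1 + 2·7; 7·3 + 1·1 + 7·7; 4·3 + 7·1 + 7·7) = (32, 71, 68)
The requested component of w2 is 68.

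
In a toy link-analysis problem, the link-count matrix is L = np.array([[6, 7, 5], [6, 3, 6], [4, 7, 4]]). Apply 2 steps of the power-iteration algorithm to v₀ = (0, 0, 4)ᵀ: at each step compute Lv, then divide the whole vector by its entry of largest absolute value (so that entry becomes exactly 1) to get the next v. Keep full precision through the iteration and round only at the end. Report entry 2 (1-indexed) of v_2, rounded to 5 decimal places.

0.78261

Lv0 = (20.000000, 24.000000, 16.000000); divide by 24.000000 → v1 = (0.833333, 1.000000, 0.666667)
Lv1 = (15.333333, 12.000000, 13.000000); divide by 15.333333 → v2 = (1.000000, 0.782609, 0.847826)
Requested entry of v2: 288/368 = 0.78261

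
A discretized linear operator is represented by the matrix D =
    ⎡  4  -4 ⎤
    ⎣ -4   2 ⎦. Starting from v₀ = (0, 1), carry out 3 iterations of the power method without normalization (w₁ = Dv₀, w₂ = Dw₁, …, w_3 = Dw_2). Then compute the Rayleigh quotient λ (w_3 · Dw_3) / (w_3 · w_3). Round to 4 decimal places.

w1 = Dv₀ = (4·0 + (-4)·1; (-4)·0 + 2·1) = (-4, 2)
w2 = Dw1 = (4·(-4) + (-4)·2; (-4)·(-4) + 2·2) = (-24, 20)
w3 = Dw2 = (-176, 136)
Dw3 = (-1248, 976)
w3·Dw3 = (-176)·(-1248) + 136·976 = 352384; w3·w3 = (-176)·(-176) + 136·136 = 49472
λ ≈ 352384/49472 = 7.1229

7.1229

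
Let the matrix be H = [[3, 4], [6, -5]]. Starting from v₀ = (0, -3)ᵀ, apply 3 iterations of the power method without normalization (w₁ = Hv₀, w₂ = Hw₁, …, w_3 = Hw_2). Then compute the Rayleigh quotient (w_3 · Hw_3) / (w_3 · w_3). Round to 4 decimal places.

w1 = Hv₀ = (-12, 15)
w2 = Hw1 = (24, -147)
w3 = Hw2 = (-516, 879)
Hw3 = (1968, -7491)
w3·Hw3 = (-516)·1968 + 879·(-7491) = -7600077; w3·w3 = (-516)·(-516) + 879·879 = 1038897
λ ≈ -7600077/1038897 = -7.3155

λ ≈ -7.3155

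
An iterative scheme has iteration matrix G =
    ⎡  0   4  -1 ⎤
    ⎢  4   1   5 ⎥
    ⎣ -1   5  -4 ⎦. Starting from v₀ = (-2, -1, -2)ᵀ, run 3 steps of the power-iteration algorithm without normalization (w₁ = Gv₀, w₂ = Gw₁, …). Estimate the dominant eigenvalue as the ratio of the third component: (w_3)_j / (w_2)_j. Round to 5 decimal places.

w1 = Gv₀ = (0·(-2) + 4·(-1) + (-1)·(-2); 4·(-2) + 1·(-1) + 5·(-2); (-1)·(-2) + 5·(-1) + (-4)·(-2)) = (-2, -19, 5)
w2 = Gw1 = (0·(-2) + 4·(-19) + (-1)·5; 4·(-2) + 1·(-19) + 5·5; (-1)·(-2) + 5·(-19) + (-4)·5) = (-81, -2, -113)
w3 = Gw2 = (105, -891, 523)
Ratio at component: 523 / -113 = -4.62832

λ ≈ -4.62832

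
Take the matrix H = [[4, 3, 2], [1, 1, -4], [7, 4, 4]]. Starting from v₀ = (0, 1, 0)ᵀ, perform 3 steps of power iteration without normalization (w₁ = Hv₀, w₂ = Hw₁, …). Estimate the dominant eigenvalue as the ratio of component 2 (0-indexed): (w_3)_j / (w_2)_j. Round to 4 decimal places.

w1 = Hv₀ = (4·0 + 3·1 + 2·0; 1·0 + 1·1 + (-4)·0; 7·0 + 4·1 + 4·0) = (3, 1, 4)
w2 = Hw1 = (4·3 + 3·1 + 2·4; 1·3 + 1·1 + (-4)·4; 7·3 + 4·1 + 4·4) = (23, -12, 41)
w3 = Hw2 = (138, -153, 277)
Ratio at component: 277 / 41 = 6.7561

λ ≈ 6.7561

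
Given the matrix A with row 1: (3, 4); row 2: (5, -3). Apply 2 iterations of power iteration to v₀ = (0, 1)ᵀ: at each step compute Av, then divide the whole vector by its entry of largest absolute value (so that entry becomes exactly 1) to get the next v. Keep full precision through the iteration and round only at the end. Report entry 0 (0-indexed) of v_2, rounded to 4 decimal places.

0.0000

Av0 = (4.00000, -3.00000); divide by 4.00000 → v1 = (1.00000, -0.75000)
Av1 = (0.00000, 7.25000); divide by 7.25000 → v2 = (0.00000, 1.00000)
Requested entry of v2: 0/29 = 0.0000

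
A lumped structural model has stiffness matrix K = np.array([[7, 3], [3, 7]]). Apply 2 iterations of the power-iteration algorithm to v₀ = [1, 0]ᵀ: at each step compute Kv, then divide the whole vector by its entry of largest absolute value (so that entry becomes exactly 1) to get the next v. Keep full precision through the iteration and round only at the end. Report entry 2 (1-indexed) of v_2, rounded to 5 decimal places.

0.72414

Kv0 = (7.000000, 3.000000); divide by 7.000000 → v1 = (1.000000, 0.428571)
Kv1 = (8.285714, 6.000000); divide by 8.285714 → v2 = (1.000000, 0.724138)
Requested entry of v2: 42/58 = 0.72414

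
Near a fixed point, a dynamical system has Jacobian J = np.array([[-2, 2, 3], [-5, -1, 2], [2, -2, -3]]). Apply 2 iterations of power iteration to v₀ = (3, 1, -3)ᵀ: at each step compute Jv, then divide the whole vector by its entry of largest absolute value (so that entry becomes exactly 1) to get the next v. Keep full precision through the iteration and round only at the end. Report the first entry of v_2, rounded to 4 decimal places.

0.1858

Jv0 = (-13.00000, -22.00000, 13.00000); divide by -22.00000 → v1 = (0.59091, 1.00000, -0.59091)
Jv1 = (-0.95455, -5.13636, 0.95455); divide by -5.13636 → v2 = (0.18584, 1.00000, -0.18584)
Requested entry of v2: 21/113 = 0.1858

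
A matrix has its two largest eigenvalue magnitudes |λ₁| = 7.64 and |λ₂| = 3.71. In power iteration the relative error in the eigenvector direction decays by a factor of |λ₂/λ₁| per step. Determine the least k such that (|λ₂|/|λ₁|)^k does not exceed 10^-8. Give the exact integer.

26

|λ₂/λ₁| = 3.71/7.64 = 0.48560
Need k ≥ ln(10^-8) / ln(0.48560) = -18.4207 / -0.7224 ≈ 25.500
Smallest integer k satisfying the bound: 26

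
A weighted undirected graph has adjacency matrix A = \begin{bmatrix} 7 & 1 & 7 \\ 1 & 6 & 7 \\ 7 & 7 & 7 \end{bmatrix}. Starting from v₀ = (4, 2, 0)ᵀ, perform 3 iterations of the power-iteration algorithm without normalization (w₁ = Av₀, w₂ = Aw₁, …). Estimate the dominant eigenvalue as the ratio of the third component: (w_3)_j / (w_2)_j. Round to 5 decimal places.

17.68182

w1 = Av₀ = (7·4 + 1·2 + 7·0; 1·4 + 6·2 + 7·0; 7·4 + 7·2 + 7·0) = (30, 16, 42)
w2 = Aw1 = (7·30 + 1·16 + 7·42; 1·30 + 6·16 + 7·42; 7·30 + 7·16 + 7·42) = (520, 420, 616)
w3 = Aw2 = (8372, 7352, 10892)
Ratio at component: 10892 / 616 = 17.68182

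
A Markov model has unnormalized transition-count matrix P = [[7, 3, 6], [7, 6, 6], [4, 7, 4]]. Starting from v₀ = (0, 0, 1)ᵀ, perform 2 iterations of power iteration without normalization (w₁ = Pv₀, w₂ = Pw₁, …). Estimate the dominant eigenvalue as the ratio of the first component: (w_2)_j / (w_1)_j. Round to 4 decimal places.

w1 = Pv₀ = (7·0 + 3·0 + 6·1; 7·0 + 6·0 + 6·1; 4·0 + 7·0 + 4·1) = (6, 6, 4)
w2 = Pw1 = (7·6 + 3·6 + 6·4; 7·6 + 6·6 + 6·4; 4·6 + 7·6 + 4·4) = (84, 102, 82)
Ratio at component: 84 / 6 = 14.0000

14.0000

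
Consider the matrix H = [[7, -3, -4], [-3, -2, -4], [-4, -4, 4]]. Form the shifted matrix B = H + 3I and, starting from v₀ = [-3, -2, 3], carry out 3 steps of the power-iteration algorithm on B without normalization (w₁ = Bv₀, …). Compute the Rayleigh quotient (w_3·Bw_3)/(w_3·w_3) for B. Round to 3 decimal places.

B = H + 3I has rows (10, -3, -4); (-3, 1, -4); (-4, -4, 7)
w1 = Bv₀ = (10·(-3) + (-3)·(-2) + (-4)·3; (-3)·(-3) + 1·(-2) + (-4)·3; (-4)·(-3) + (-4)·(-2) + 7·3) = (-36, -5, 41)
w2 = Bw1 = (10·(-36) + (-3)·(-5) + (-4)·41; (-3)·(-36) + 1·(-5) + (-4)·41; (-4)·(-36) + (-4)·(-5) + 7·41) = (-509, -61, 451)
w3 = Bw2 = (-6711, -338, 5437)
Bw3 = (-87844, -1953, 66255)
w3·Bw3 = 950409633; w3·w3 = 74712734; μ ≈ 950409633/74712734 = 12.721

12.721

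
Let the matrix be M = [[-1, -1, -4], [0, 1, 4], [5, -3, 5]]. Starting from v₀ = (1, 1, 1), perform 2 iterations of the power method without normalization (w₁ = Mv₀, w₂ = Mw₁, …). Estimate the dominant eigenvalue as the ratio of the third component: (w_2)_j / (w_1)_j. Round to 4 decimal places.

w1 = Mv₀ = ((-1)·1 + (-1)·1 + (-4)·1; 0·1 + 1·1 + 4·1; 5·1 + (-3)·1 + 5·1) = (-6, 5, 7)
w2 = Mw1 = ((-1)·(-6) + (-1)·5 + (-4)·7; 0·(-6) + 1·5 + 4·7; 5·(-6) + (-3)·5 + 5·7) = (-27, 33, -10)
Ratio at component: -10 / 7 = -1.4286

λ ≈ -1.4286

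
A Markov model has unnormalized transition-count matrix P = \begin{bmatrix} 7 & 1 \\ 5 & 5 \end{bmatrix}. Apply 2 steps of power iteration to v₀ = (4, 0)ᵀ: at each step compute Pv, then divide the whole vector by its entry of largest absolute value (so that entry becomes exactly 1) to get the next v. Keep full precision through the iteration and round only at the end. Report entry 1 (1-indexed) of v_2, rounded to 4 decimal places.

0.9000

Pv0 = (28.00000, 20.00000); divide by 28.00000 → v1 = (1.00000, 0.71429)
Pv1 = (7.71429, 8.57143); divide by 8.57143 → v2 = (0.90000, 1.00000)
Requested entry of v2: 216/240 = 0.9000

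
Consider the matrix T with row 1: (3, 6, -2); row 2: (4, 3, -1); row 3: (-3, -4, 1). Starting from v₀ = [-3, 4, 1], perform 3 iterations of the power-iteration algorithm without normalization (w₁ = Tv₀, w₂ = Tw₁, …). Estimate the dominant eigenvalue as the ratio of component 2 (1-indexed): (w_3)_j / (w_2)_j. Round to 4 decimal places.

7.0182

w1 = Tv₀ = (3·(-3) + 6·4 + (-2)·1; 4·(-3) + 3·4 + (-1)·1; (-3)·(-3) + (-4)·4 + 1·1) = (13, -1, -6)
w2 = Tw1 = (3·13 + 6·(-1) + (-2)·(-6); 4·13 + 3·(-1) + (-1)·(-6); (-3)·13 + (-4)·(-1) + 1·(-6)) = (45, 55, -41)
w3 = Tw2 = (547, 386, -396)
Ratio at component: 386 / 55 = 7.0182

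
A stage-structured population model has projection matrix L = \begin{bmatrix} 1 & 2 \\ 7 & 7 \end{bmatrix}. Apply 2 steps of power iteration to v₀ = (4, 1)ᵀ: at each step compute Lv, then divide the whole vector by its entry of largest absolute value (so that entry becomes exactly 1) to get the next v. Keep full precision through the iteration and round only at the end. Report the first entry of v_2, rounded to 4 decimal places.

0.2648

Lv0 = (6.00000, 35.00000); divide by 35.00000 → v1 = (0.17143, 1.00000)
Lv1 = (2.17143, 8.20000); divide by 8.20000 → v2 = (0.26481, 1.00000)
Requested entry of v2: 76/287 = 0.2648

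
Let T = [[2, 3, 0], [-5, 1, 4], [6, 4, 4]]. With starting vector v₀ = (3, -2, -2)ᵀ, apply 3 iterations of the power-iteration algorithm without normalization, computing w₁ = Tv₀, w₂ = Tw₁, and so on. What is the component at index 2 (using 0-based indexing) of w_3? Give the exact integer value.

-886

w1 = Tv₀ = (0, -25, 2)
w2 = Tw1 = (-75, -17, -92)
w3 = Tw2 = (-201, -10, -886)
The requested component of w3 is -886.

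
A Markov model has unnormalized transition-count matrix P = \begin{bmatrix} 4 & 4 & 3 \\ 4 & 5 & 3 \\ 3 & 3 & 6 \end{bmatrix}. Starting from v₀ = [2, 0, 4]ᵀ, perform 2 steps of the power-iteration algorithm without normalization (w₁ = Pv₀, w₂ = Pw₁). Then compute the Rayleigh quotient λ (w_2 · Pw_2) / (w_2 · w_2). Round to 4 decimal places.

11.6704

w1 = Pv₀ = (20, 20, 30)
w2 = Pw1 = (250, 270, 300)
Pw2 = (2980, 3250, 3360)
w2·Pw2 = 250·2980 + 270·3250 + 300·3360 = 2630500; w2·w2 = 250·250 + 270·270 + 300·300 = 225400
λ ≈ 2630500/225400 = 11.6704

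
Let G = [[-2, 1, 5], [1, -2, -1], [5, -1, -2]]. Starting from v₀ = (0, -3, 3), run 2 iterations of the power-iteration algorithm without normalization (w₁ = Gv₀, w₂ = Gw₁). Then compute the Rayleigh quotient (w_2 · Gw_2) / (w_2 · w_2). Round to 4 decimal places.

w1 = Gv₀ = ((-2)·0 + 1·(-3) + 5·3; 1·0 + (-2)·(-3) + (-1)·3; 5·0 + (-1)·(-3) + (-2)·3) = (12, 3, -3)
w2 = Gw1 = ((-2)·12 + 1·3 + 5·(-3); 1·12 + (-2)·3 + (-1)·(-3); 5·12 + (-1)·3 + (-2)·(-3)) = (-36, 9, 63)
Gw2 = (396, -117, -315)
w2·Gw2 = (-36)·396 + 9·(-117) + 63·(-315) = -35154; w2·w2 = (-36)·(-36) + 9·9 + 63·63 = 5346
λ ≈ -35154/5346 = -6.5758

-6.5758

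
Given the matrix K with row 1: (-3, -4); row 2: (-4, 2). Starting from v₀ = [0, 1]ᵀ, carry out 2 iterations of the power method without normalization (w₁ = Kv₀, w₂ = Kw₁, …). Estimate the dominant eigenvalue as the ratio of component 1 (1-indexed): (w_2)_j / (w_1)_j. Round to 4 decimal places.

w1 = Kv₀ = (-4, 2)
w2 = Kw1 = (4, 20)
Ratio at component: 4 / -4 = -1.0000

λ ≈ -1.0000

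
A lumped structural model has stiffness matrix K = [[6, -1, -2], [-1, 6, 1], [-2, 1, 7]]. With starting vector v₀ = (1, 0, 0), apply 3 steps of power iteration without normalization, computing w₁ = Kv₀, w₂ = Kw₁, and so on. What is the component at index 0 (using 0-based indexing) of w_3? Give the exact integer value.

w1 = Kv₀ = (6·1 + (-1)·0 + (-2)·0; (-1)·1 + 6·0 + 1·0; (-2)·1 + 1·0 + 7·0) = (6, -1, -2)
w2 = Kw1 = (6·6 + (-1)·(-1) + (-2)·(-2); (-1)·6 + 6·(-1) + 1·(-2); (-2)·6 + 1·(-1) + 7·(-2)) = (41, -14, -27)
w3 = Kw2 = (314, -152, -285)
The requested component of w3 is 314.

314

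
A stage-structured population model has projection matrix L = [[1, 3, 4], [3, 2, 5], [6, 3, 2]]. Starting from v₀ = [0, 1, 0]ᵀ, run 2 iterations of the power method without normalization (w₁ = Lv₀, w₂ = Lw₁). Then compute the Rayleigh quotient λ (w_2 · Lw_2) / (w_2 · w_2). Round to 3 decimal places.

w1 = Lv₀ = (1·0 + 3·1 + 4·0; 3·0 + 2·1 + 5·0; 6·0 + 3·1 + 2·0) = (3, 2, 3)
w2 = Lw1 = (1·3 + 3·2 + 4·3; 3·3 + 2·2 + 5·3; 6·3 + 3·2 + 2·3) = (21, 28, 30)
Lw2 = (225, 269, 270)
w2·Lw2 = 21·225 + 28·269 + 30·270 = 20357; w2·w2 = 21·21 + 28·28 + 30·30 = 2125
λ ≈ 20357/2125 = 9.580

9.580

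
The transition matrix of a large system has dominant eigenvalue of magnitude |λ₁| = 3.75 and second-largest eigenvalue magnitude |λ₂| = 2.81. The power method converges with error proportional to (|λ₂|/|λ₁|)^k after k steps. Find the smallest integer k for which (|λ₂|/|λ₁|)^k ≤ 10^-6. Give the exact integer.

|λ₂/λ₁| = 2.81/3.75 = 0.74933
Need k ≥ ln(10^-6) / ln(0.74933) = -13.8155 / -0.2886 ≈ 47.876
Smallest integer k satisfying the bound: 48

48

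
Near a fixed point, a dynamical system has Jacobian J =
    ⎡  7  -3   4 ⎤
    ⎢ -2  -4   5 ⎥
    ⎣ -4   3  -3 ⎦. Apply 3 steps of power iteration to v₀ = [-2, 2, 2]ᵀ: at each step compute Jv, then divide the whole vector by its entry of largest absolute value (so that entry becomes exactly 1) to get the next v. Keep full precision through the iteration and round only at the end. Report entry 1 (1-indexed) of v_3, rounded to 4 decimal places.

Jv0 = (-12.00000, 6.00000, 8.00000); divide by -12.00000 → v1 = (1.00000, -0.50000, -0.66667)
Jv1 = (5.83333, -3.33333, -3.50000); divide by 5.83333 → v2 = (1.00000, -0.57143, -0.60000)
Jv2 = (6.31429, -2.71429, -3.91429); divide by 6.31429 → v3 = (1.00000, -0.42986, -0.61991)
Requested entry of v3: -442/-442 = 1.0000

1.0000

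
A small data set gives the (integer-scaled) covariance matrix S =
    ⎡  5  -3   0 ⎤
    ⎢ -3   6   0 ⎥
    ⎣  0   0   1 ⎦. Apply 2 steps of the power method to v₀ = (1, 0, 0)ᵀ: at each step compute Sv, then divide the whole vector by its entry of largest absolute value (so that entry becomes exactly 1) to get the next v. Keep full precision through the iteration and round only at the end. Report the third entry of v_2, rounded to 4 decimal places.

Sv0 = (5.00000, -3.00000, 0.00000); divide by 5.00000 → v1 = (1.00000, -0.60000, 0.00000)
Sv1 = (6.80000, -6.60000, 0.00000); divide by 6.80000 → v2 = (1.00000, -0.97059, 0.00000)
Requested entry of v2: 0/34 = 0.0000

0.0000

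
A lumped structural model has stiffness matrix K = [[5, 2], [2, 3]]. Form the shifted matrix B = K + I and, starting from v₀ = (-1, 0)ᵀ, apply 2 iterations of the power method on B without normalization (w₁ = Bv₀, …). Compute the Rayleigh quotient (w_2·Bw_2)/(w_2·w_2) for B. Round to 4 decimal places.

μ ≈ 7.2000

B = K + I has rows (6, 2); (2, 4)
w1 = Bv₀ = (-6, -2)
w2 = Bw1 = (-40, -20)
Bw2 = (-280, -160)
w2·Bw2 = 14400; w2·w2 = 2000; μ ≈ 14400/2000 = 7.2000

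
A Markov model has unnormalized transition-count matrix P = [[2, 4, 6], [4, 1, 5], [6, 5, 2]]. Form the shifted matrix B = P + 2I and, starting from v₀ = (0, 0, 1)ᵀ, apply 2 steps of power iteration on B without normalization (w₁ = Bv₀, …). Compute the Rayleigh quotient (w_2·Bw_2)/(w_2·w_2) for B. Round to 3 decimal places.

μ ≈ 13.753

B = P + 2I has rows (4, 4, 6); (4, 3, 5); (6, 5, 4)
w1 = Bv₀ = (4·0 + 4·0 + 6·1; 4·0 + 3·0 + 5·1; 6·0 + 5·0 + 4·1) = (6, 5, 4)
w2 = Bw1 = (4·6 + 4·5 + 6·4; 4·6 + 3·5 + 5·4; 6·6 + 5·5 + 4·4) = (68, 59, 77)
Bw2 = (970, 834, 1011)
w2·Bw2 = 193013; w2·w2 = 14034; μ ≈ 193013/14034 = 13.753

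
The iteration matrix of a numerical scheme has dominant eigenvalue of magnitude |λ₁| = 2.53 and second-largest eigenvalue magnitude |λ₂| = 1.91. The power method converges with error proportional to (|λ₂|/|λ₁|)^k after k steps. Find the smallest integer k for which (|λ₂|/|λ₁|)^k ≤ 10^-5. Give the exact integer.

|λ₂/λ₁| = 1.91/2.53 = 0.75494
Need k ≥ ln(10^-5) / ln(0.75494) = -11.5129 / -0.2811 ≈ 40.954
Smallest integer k satisfying the bound: 41

41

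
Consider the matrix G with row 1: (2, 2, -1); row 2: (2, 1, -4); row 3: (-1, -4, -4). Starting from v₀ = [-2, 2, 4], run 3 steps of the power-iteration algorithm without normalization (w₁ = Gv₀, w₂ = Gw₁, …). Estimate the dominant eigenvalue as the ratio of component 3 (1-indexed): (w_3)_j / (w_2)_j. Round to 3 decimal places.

λ ≈ -5.378

w1 = Gv₀ = (2·(-2) + 2·2 + (-1)·4; 2·(-2) + 1·2 + (-4)·4; (-1)·(-2) + (-4)·2 + (-4)·4) = (-4, -18, -22)
w2 = Gw1 = (2·(-4) + 2·(-18) + (-1)·(-22); 2·(-4) + 1·(-18) + (-4)·(-22); (-1)·(-4) + (-4)·(-18) + (-4)·(-22)) = (-22, 62, 164)
w3 = Gw2 = (-84, -638, -882)
Ratio at component: -882 / 164 = -5.378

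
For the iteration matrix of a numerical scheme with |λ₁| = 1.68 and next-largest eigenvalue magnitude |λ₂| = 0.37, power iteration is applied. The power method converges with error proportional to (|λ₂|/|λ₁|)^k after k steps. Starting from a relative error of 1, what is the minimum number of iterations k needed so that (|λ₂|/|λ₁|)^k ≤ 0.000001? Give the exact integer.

10

|λ₂/λ₁| = 0.37/1.68 = 0.22024
Need k ≥ ln(0.000001) / ln(0.22024) = -13.8155 / -1.5130 ≈ 9.131
Smallest integer k satisfying the bound: 10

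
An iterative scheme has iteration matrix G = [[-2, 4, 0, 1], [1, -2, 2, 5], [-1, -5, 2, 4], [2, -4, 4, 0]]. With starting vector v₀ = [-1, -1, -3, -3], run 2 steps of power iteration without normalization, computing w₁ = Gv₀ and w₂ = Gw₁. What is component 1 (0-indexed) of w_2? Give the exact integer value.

-39

w1 = Gv₀ = (-5, -20, -12, -10)
w2 = Gw1 = (-80, -39, 41, 22)
The requested component of w2 is -39.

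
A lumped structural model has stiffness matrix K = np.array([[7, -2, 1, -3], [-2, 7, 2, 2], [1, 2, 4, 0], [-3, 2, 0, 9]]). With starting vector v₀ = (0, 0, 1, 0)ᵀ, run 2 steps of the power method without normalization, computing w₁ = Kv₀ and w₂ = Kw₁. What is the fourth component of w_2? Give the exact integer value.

w1 = Kv₀ = (1, 2, 4, 0)
w2 = Kw1 = (7, 20, 21, 1)
The requested component of w2 is 1.

1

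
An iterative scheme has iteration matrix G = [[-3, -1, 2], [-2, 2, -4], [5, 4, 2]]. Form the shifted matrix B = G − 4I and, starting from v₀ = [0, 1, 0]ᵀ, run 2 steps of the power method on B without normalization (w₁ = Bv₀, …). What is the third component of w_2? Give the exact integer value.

B = G − 4I has rows (-7, -1, 2); (-2, -2, -4); (5, 4, -2)
w1 = Bv₀ = ((-7)·0 + (-1)·1 + 2·0; (-2)·0 + (-2)·1 + (-4)·0; 5·0 + 4·1 + (-2)·0) = (-1, -2, 4)
w2 = Bw1 = ((-7)·(-1) + (-1)·(-2) + 2·4; (-2)·(-1) + (-2)·(-2) + (-4)·4; 5·(-1) + 4·(-2) + (-2)·4) = (17, -10, -21)
Requested component of w2: -21

-21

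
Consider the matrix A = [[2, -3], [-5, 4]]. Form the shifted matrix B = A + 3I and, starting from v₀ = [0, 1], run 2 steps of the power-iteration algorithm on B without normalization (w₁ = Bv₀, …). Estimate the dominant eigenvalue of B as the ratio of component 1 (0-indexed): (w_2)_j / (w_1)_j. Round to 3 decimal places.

9.143

B = A + 3I has rows (5, -3); (-5, 7)
w1 = Bv₀ = (5·0 + (-3)·1; (-5)·0 + 7·1) = (-3, 7)
w2 = Bw1 = (5·(-3) + (-3)·7; (-5)·(-3) + 7·7) = (-36, 64)
Ratio: 64/7 = 9.143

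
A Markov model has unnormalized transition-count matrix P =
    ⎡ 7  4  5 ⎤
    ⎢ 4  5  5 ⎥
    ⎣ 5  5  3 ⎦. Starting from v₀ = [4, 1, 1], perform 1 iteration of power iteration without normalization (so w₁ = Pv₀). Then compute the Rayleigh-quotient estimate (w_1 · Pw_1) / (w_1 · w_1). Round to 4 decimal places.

w1 = Pv₀ = (7·4 + 4·1 + 5·1; 4·4 + 5·1 + 5·1; 5·4 + 5·1 + 3·1) = (37, 26, 28)
Pw1 = (503, 418, 399)
w1·Pw1 = 37·503 + 26·418 + 28·399 = 40651; w1·w1 = 37·37 + 26·26 + 28·28 = 2829
λ ≈ 40651/2829 = 14.3694

14.3694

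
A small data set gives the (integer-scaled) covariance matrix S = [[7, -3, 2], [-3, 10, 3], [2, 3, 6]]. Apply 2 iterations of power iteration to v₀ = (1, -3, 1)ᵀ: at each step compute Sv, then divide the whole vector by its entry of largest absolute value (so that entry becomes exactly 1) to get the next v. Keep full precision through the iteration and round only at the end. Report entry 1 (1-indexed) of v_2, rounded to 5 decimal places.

-0.59944

Sv0 = (18.000000, -30.000000, -1.000000); divide by -30.000000 → v1 = (-0.600000, 1.000000, 0.033333)
Sv1 = (-7.133333, 11.900000, 2.000000); divide by 11.900000 → v2 = (-0.599440, 1.000000, 0.168067)
Requested entry of v2: 214/-357 = -0.59944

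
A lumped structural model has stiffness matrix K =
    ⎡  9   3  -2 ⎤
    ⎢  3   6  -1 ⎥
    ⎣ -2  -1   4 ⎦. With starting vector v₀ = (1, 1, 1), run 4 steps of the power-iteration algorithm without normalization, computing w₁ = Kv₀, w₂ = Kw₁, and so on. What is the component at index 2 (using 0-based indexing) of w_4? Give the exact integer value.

w1 = Kv₀ = (9·1 + 3·1 + (-2)·1; 3·1 + 6·1 + (-1)·1; (-2)·1 + (-1)·1 + 4·1) = (10, 8, 1)
w2 = Kw1 = (9·10 + 3·8 + (-2)·1; 3·10 + 6·8 + (-1)·1; (-2)·10 + (-1)·8 + 4·1) = (112, 77, -24)
w3 = Kw2 = (1287, 822, -397)
w4 = Kw3 = (14843, 9190, -4984)
The requested component of w4 is -4984.

-4984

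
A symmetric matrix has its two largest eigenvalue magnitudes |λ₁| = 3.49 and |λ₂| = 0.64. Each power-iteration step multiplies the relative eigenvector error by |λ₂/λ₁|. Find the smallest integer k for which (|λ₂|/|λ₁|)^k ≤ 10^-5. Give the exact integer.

7

|λ₂/λ₁| = 0.64/3.49 = 0.18338
Need k ≥ ln(10^-5) / ln(0.18338) = -11.5129 / -1.6962 ≈ 6.788
Smallest integer k satisfying the bound: 7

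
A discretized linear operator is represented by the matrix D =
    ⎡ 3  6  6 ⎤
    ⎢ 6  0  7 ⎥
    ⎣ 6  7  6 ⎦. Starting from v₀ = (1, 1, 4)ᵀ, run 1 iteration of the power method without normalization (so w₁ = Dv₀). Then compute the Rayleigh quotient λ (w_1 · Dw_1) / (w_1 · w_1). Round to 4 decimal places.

w1 = Dv₀ = (3·1 + 6·1 + 6·4; 6·1 + 0·1 + 7·4; 6·1 + 7·1 + 6·4) = (33, 34, 37)
Dw1 = (525, 457, 658)
w1·Dw1 = 33·525 + 34·457 + 37·658 = 57209; w1·w1 = 33·33 + 34·34 + 37·37 = 3614
λ ≈ 57209/3614 = 15.8298

λ ≈ 15.8298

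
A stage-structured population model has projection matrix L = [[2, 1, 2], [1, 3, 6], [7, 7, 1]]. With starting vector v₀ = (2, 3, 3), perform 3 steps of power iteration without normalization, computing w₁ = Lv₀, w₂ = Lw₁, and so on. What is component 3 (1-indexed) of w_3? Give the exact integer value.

w1 = Lv₀ = (13, 29, 38)
w2 = Lw1 = (131, 328, 332)
w3 = Lw2 = (1254, 3107, 3545)
The requested component of w3 is 3545.

3545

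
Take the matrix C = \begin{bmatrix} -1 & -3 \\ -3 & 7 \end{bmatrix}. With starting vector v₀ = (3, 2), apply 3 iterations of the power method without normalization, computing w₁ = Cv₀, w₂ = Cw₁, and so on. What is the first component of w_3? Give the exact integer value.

-180

w1 = Cv₀ = (-9, 5)
w2 = Cw1 = (-6, 62)
w3 = Cw2 = (-180, 452)
The requested component of w3 is -180.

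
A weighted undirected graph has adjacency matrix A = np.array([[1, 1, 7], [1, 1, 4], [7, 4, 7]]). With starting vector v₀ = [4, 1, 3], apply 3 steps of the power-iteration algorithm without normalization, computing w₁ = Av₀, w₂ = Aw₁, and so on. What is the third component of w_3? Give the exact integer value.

w1 = Av₀ = (26, 17, 53)
w2 = Aw1 = (414, 255, 621)
w3 = Aw2 = (5016, 3153, 8265)
The requested component of w3 is 8265.

8265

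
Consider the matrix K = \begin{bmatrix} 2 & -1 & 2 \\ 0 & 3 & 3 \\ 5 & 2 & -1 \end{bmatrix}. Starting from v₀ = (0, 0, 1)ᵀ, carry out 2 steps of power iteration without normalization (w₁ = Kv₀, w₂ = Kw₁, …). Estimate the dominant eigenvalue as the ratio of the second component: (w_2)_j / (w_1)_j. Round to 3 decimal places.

w1 = Kv₀ = (2·0 + (-1)·0 + 2·1; 0·0 + 3·0 + 3·1; 5·0 + 2·0 + (-1)·1) = (2, 3, -1)
w2 = Kw1 = (2·2 + (-1)·3 + 2·(-1); 0·2 + 3·3 + 3·(-1); 5·2 + 2·3 + (-1)·(-1)) = (-1, 6, 17)
Ratio at component: 6 / 3 = 2.000

2.000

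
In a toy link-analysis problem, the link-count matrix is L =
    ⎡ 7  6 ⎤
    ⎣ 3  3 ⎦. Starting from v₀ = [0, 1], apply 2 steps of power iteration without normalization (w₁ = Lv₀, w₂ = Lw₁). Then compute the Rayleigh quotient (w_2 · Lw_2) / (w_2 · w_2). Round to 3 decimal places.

w1 = Lv₀ = (6, 3)
w2 = Lw1 = (60, 27)
Lw2 = (582, 261)
w2·Lw2 = 60·582 + 27·261 = 41967; w2·w2 = 60·60 + 27·27 = 4329
λ ≈ 41967/4329 = 9.694

λ ≈ 9.694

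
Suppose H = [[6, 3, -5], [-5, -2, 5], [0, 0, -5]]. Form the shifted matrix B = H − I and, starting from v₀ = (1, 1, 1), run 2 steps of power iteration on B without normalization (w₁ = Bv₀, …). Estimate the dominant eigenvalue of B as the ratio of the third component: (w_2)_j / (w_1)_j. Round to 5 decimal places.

-6.00000

B = H − I has rows (5, 3, -5); (-5, -3, 5); (0, 0, -6)
w1 = Bv₀ = (3, -3, -6)
w2 = Bw1 = (36, -36, 36)
Ratio: 36/-6 = -6.00000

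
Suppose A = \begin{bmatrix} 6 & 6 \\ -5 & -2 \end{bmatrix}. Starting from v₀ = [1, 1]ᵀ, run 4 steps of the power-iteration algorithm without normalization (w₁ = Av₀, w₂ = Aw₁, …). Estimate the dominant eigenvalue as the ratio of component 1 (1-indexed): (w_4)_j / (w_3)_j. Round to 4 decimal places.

w1 = Av₀ = (12, -7)
w2 = Aw1 = (30, -46)
w3 = Aw2 = (-96, -58)
w4 = Aw3 = (-924, 596)
Ratio at component: -924 / -96 = 9.6250

λ ≈ 9.6250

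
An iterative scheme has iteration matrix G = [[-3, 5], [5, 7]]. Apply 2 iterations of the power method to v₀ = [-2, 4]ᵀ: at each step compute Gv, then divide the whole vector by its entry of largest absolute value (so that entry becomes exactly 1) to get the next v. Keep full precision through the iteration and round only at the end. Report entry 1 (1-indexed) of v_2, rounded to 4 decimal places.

0.0469

Gv0 = (26.00000, 18.00000); divide by 26.00000 → v1 = (1.00000, 0.69231)
Gv1 = (0.46154, 9.84615); divide by 9.84615 → v2 = (0.04688, 1.00000)
Requested entry of v2: 12/256 = 0.0469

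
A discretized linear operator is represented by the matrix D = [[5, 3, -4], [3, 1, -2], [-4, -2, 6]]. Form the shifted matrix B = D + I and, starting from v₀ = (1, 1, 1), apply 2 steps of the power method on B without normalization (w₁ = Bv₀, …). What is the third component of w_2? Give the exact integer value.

-19

B = D + I has rows (6, 3, -4); (3, 2, -2); (-4, -2, 7)
w1 = Bv₀ = (5, 3, 1)
w2 = Bw1 = (35, 19, -19)
Requested component of w2: -19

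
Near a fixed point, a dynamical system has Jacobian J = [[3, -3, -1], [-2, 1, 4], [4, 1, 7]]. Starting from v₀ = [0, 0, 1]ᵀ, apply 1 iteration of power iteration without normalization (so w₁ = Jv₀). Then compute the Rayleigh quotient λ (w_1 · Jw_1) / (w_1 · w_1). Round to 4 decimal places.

λ ≈ 7.5909

w1 = Jv₀ = (3·0 + (-3)·0 + (-1)·1; (-2)·0 + 1·0 + 4·1; 4·0 + 1·0 + 7·1) = (-1, 4, 7)
Jw1 = (-22, 34, 49)
w1·Jw1 = (-1)·(-22) + 4·34 + 7·49 = 501; w1·w1 = (-1)·(-1) + 4·4 + 7·7 = 66
λ ≈ 501/66 = 7.5909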